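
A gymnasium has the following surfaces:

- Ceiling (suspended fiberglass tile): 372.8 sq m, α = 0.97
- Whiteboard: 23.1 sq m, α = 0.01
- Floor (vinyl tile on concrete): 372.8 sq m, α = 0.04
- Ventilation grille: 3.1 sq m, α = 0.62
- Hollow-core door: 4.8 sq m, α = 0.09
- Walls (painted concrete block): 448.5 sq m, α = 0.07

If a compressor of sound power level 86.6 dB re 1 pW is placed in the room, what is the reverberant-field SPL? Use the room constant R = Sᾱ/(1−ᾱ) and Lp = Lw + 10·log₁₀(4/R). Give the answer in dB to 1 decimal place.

64.7 dB

A = 410.508 sabins; S = 1225.1 sq m.
ᾱ = 410.508/1225.1 = 0.3351; R = Sᾱ/(1−ᾱ) = 410.508/(1−0.3351) = 617.398 sq m.
Lp = 86.6 + 10·log₁₀(4/617.398) = 86.6 + (-21.89) = 64.7 dB.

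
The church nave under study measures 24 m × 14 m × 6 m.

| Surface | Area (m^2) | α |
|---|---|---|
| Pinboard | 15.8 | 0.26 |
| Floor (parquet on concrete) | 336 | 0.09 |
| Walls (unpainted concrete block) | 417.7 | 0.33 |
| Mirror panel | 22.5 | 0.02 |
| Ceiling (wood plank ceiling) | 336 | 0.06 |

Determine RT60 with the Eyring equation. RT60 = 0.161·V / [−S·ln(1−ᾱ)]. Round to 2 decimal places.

1.54 sec

S = Σ Sᵢ = 1128.0 m^2.
Absorption A = 15.8×0.26 + 336×0.09 + 417.7×0.33 + 22.5×0.02 + 336×0.06 = 192.799 sabins.
ᾱ = 192.799 / 1128.0 = 0.1709.
Eyring denominator: −S ln(1−ᾱ) = 211.404.
V = 24 × 14 × 6 = 2016 m³.
T = 0.161·V/[−S·ln(1−ᾱ)] = 0.161·2016/211.404 = 1.54 s.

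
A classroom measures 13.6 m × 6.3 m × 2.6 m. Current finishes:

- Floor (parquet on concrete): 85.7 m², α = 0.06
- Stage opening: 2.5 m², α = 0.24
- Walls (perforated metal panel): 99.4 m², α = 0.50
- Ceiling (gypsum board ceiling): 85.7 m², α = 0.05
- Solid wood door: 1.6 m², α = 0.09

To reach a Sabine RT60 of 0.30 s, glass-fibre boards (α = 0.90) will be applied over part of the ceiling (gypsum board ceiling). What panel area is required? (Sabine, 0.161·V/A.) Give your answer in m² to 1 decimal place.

A₁ = Σ Sᵢαᵢ = 85.7*0.06 + 2.5*0.24 + 99.4*0.50 + 85.7*0.05 + 1.6*0.09 = 59.871 sabins.
V = 222.768 m³. Target absorption A₂ = 0.161 × 222.768 / 0.30 = 119.552 sabins.
Absorption to add: 119.552 − 59.871 = 59.681 sabins.
Each m² of panel replacing the ceiling (gypsum board ceiling) adds (0.90 − 0.05) = 0.85 sabins.
Panel area = 59.681 / 0.85 = 70.2 m².

70.2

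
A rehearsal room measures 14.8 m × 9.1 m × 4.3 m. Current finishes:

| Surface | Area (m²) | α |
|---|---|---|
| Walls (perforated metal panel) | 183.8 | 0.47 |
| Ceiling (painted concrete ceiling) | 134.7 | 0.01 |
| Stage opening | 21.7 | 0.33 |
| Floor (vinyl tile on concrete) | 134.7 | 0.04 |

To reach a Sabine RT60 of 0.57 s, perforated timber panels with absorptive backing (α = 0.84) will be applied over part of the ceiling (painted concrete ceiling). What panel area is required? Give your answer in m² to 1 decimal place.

Summing Sᵢαᵢ: 86.386 + 1.347 + 7.161 + 5.388 → A₁ = 100.282 sabins.
Required A₂ = 0.161·579.124/0.57 = 163.577 sabins.
ΔA needed = 163.577 − 100.282 = 63.295 sabins.
Net gain per m²: Δα = 0.84 − 0.01 = 0.83.
Panel area = 63.295 / 0.83 = 76.3 m².

76.3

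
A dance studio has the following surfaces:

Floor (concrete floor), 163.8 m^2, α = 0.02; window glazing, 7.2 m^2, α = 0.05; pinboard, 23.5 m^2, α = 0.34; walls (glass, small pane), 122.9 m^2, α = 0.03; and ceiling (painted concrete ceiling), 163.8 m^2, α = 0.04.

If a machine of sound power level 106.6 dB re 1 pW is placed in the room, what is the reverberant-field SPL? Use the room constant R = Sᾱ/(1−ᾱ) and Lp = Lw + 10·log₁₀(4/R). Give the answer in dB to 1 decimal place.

A = 21.865 sabins; S = 481.2 m^2.
ᾱ = 0.0454, so room constant R = A/(1−ᾱ) = 22.905 m^2.
Lp = 106.6 + 10·log₁₀(4/22.905) = 106.6 + (-7.58) = 99.0 dB.

99.0 dB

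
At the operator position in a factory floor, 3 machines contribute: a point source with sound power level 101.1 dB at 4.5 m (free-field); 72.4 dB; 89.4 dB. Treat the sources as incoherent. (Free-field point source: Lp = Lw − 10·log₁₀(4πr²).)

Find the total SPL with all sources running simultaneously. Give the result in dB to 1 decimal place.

Source at 4.5 m: Lp = 101.1 − 10·log₁₀(4π·4.5²) = 101.1 − 10·log₁₀(254.469) = 77.0 dB.
Converting to relative power and adding: 10^(77.0/10) + 10^(72.4/10) + 10^(89.4/10) = 9.385e+08.
Combined level = 10 log₁₀(9.385e+08) = 89.7 dB.

89.7 dB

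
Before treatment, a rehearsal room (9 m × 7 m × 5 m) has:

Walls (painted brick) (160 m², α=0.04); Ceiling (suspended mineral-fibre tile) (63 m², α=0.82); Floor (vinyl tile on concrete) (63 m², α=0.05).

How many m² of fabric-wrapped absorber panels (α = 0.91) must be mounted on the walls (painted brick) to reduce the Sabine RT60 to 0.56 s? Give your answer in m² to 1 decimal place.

Summing Sᵢαᵢ: 6.400 + 51.660 + 3.150 → A₁ = 61.210 sabins.
Required A₂ = 0.161·315/0.56 = 90.562 sabins.
Absorption to add: 90.562 − 61.210 = 29.353 sabins.
Each m² of panel replacing the walls (painted brick) adds (0.91 − 0.04) = 0.87 sabins.
Panel area = 29.353 / 0.87 = 33.7 m².

33.7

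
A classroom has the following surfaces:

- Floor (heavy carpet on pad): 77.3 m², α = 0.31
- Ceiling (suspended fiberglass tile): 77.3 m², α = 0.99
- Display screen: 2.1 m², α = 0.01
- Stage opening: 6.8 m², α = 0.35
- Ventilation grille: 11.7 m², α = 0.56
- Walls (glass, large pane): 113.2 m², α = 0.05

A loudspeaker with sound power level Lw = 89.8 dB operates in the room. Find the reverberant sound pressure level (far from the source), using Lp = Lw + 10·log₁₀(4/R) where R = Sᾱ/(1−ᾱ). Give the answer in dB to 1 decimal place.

Σ(Sᵢαᵢ) = 77.3×0.31 + 77.3×0.99 + 2.1×0.01 + 6.8×0.35 + 11.7×0.56 + 113.2×0.05 = 115.103; total area S = 288.4 m².
ᾱ = 0.3991, so room constant R = A/(1−ᾱ) = 191.551 m².
Lp = 89.8 + 10·log₁₀(4/191.551) = 89.8 + (-16.80) = 73.0 dB.

73.0 dB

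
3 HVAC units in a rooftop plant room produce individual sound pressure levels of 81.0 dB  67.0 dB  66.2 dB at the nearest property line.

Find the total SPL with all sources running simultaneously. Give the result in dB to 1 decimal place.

81.3 dB

Converting to relative power and adding: 10^(81.0/10) + 10^(67.0/10) + 10^(66.2/10) = 1.351e+08.
Back to dB: 10·log₁₀ Σ = 81.3 dB.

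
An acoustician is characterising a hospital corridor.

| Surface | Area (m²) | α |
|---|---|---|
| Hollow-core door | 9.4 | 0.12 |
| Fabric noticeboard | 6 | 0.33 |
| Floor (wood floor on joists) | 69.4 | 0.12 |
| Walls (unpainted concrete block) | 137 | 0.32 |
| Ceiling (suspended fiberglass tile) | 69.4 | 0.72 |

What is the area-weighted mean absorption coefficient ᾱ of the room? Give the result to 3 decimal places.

0.361

S = Σ Sᵢ = 9.4 + 6 + 69.4 + 137 + 69.4 = 291.2 m².
Σ(Sᵢαᵢ) = 9.4*0.12 + 6*0.33 + 69.4*0.12 + 137*0.32 + 69.4*0.72 = 105.244.
ᾱ = 105.244 / 291.2 = 0.361.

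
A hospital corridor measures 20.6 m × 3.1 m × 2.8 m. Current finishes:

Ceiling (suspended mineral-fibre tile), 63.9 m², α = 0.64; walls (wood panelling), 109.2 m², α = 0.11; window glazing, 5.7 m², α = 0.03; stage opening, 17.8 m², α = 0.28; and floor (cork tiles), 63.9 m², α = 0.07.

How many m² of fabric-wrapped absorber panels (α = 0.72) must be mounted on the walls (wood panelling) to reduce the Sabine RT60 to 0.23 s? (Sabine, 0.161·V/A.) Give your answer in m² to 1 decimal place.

Total absorption A₁ = 63.9×0.64 + 109.2×0.11 + 5.7×0.03 + 17.8×0.28 + 63.9×0.07
  = 40.896 + 12.012 + 0.171 + 4.984 + 4.473 = 62.536 m² sabins.
V = 178.808 m³. Target absorption A₂ = 0.161 × 178.808 / 0.23 = 125.166 sabins.
ΔA needed = 125.166 − 62.536 = 62.630 sabins.
Each m² of panel replacing the walls (wood panelling) adds (0.72 − 0.11) = 0.61 sabins.
Panel area = 62.630 / 0.61 = 102.7 m².

102.7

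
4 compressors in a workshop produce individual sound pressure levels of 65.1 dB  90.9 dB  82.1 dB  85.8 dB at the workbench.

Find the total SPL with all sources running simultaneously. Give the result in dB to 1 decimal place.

92.5 dB

Sum in the linear (power) domain: Σ 10^(Lᵢ/10) = 10^(65.1/10) + 10^(90.9/10) + 10^(82.1/10) + 10^(85.8/10) = 1.776e+09.
Combined level = 10 log₁₀(1.776e+09) = 92.5 dB.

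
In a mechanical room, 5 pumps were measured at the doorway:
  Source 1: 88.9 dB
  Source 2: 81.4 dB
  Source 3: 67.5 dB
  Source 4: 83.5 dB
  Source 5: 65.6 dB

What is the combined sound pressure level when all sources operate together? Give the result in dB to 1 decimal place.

Sum in the linear (power) domain: Σ 10^(Lᵢ/10) = 10^(88.9/10) + 10^(81.4/10) + 10^(67.5/10) + 10^(83.5/10) + 10^(65.6/10) = 1.147e+09.
L_total = 10·log₁₀(1.147e+09) = 90.6 dB.

90.6 dB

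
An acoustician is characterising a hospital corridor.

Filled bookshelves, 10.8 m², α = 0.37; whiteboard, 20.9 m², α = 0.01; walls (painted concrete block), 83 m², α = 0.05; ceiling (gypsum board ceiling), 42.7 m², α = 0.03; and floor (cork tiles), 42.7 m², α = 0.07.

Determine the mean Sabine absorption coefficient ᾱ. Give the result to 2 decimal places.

0.06

Total surface area S = 200.1 m².
Weighted sum Σ Sα = 12.625.
ᾱ = 12.625 / 200.1 = 0.06.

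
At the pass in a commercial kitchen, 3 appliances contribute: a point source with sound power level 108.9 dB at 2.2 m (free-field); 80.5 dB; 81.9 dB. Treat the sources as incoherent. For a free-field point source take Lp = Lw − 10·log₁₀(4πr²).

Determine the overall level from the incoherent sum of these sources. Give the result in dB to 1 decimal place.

Source at 2.2 m: Lp = 108.9 − 10·log₁₀(4π·2.2²) = 108.9 − 10·log₁₀(60.821) = 91.1 dB.
Sum in the linear (power) domain: Σ 10^(Lᵢ/10) = 10^(91.1/10) + 10^(80.5/10) + 10^(81.9/10) = 1.555e+09.
Back to dB: 10·log₁₀ Σ = 91.9 dB.

91.9 dB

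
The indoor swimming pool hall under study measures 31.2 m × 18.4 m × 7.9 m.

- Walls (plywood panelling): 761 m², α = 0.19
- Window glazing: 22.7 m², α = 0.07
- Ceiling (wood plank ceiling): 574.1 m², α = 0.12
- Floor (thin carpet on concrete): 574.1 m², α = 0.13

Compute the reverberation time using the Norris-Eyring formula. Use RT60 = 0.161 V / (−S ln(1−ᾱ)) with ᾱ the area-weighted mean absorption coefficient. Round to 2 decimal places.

Total surface area S = 761 + 22.7 + 574.1 + 574.1 = 1931.9 m².
Absorption A = 761×0.19 + 22.7×0.07 + 574.1×0.12 + 574.1×0.13 = 289.704 sabins.
ᾱ = 289.704 / 1931.9 = 0.1500.
Eyring denominator: −S ln(1−ᾱ) = 313.970.
V = 31.2 × 18.4 × 7.9 = 4535.232 m³.
RT60 = 0.161 × 4535.232 / 313.970 = 2.33 s.

2.33 s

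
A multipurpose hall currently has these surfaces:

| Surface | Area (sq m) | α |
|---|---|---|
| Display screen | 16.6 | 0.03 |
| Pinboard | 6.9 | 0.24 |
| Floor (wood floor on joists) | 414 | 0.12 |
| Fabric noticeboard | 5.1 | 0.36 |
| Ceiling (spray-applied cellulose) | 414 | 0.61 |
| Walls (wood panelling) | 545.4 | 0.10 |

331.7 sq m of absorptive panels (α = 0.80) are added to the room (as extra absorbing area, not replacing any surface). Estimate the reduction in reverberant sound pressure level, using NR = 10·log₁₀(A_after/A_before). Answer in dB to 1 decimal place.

Summing Sᵢαᵢ: 0.498 + 1.656 + 49.680 + 1.836 + 252.540 + 54.540 → A_before = 360.750 sabins.
Added absorption = 331.7 × 0.80 = 265.360 sabins.
New total A_after = 626.110 sabins.
NR = 10·log₁₀(626.110/360.750) = 2.4 dB.

2.4 dB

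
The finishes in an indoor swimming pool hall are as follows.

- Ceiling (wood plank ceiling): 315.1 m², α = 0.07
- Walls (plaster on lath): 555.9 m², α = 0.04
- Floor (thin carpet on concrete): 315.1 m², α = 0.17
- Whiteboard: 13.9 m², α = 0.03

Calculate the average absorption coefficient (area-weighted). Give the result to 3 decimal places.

0.082

S = Σ Sᵢ = 315.1 + 555.9 + 315.1 + 13.9 = 1200.0 m².
Σ(Sᵢαᵢ) = 315.1*0.07 + 555.9*0.04 + 315.1*0.17 + 13.9*0.03 = 98.277.
ᾱ = 98.277 / 1200.0 = 0.082.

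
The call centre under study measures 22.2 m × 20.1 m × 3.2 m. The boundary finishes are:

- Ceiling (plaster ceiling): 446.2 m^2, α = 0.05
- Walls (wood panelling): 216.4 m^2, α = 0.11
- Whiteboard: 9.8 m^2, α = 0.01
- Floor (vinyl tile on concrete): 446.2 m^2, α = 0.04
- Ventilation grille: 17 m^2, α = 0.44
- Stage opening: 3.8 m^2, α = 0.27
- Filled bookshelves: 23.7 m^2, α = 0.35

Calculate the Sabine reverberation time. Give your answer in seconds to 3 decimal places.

A = Σ Sᵢαᵢ = 446.2·0.05 + 216.4·0.11 + 9.8·0.01 + 446.2·0.04 + 17·0.44 + 3.8·0.27 + 23.7·0.35 = 80.861 sabins.
Volume V = 22.2 × 20.1 × 3.2 = 1427.904 m³.
Sabine: RT60 = 0.161 × 1427.904 / 80.861 = 2.843 s.

2.843 s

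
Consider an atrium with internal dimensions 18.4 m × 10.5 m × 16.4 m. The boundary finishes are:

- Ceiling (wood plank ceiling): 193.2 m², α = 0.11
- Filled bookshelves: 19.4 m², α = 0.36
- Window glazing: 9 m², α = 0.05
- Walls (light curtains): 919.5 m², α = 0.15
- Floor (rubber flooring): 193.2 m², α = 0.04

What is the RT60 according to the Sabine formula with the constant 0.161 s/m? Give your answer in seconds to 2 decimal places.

Equivalent absorption area: A = 193.2×0.11 + 19.4×0.36 + 9×0.05 + 919.5×0.15 + 193.2×0.04 = 174.339 m².
Volume V = 18.4 × 10.5 × 16.4 = 3168.48 m³.
RT60 = 0.161 · V / A = 0.161 × 3168.48 / 174.339 = 2.93 s.

2.93 s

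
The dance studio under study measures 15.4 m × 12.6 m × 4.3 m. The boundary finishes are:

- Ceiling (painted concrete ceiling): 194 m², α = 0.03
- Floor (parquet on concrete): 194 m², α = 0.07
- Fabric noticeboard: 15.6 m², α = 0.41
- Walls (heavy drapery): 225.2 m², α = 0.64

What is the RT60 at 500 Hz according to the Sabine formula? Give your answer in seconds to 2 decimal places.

0.79 sec

A = Σ Sᵢαᵢ = 194·0.03 + 194·0.07 + 15.6·0.41 + 225.2·0.64 = 169.924 sabins.
Room volume: 834.372 m³.
T = 0.161 V/A = 0.161·834.372/169.924 = 0.79 s.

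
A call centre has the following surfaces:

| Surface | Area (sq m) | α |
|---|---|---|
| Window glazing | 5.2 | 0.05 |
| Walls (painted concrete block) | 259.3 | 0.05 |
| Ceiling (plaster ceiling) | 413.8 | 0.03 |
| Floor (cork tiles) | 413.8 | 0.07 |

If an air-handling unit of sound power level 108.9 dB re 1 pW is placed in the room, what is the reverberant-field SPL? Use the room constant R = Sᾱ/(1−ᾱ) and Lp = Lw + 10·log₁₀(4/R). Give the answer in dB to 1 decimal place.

Σ(Sᵢαᵢ) = 5.2·0.05 + 259.3·0.05 + 413.8·0.03 + 413.8·0.07 = 54.605; total area S = 1092.1 sq m.
ᾱ = 54.605/1092.1 = 0.0500; R = Sᾱ/(1−ᾱ) = 54.605/(1−0.0500) = 57.479 sq m.
Lp = 108.9 + 10·log₁₀(4/57.479) = 108.9 + (-11.57) = 97.3 dB.

97.3 dB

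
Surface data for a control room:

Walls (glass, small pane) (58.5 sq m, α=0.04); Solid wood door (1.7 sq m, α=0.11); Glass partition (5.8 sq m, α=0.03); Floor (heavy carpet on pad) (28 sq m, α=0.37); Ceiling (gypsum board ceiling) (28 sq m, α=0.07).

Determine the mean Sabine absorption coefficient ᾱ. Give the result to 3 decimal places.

Total surface area S = 122.0 sq m.
A = 58.5·0.04 + 1.7·0.11 + 5.8·0.03 + 28·0.37 + 28·0.07 = 15.021 sabins.
ᾱ = A/S = 0.123.

0.123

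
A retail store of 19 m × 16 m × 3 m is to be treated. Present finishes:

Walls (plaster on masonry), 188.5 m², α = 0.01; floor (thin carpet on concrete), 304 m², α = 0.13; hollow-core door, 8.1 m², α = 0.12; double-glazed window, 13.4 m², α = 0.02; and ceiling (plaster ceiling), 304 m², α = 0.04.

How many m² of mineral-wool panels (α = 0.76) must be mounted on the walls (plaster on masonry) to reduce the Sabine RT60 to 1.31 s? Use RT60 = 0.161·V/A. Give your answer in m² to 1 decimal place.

76.4

Summing Sᵢαᵢ: 1.885 + 39.520 + 0.972 + 0.268 + 12.160 → A₁ = 54.805 sabins.
V = 912 m³. Target absorption A₂ = 0.161 × 912 / 1.31 = 112.085 sabins.
ΔA needed = 112.085 − 54.805 = 57.280 sabins.
Each m² of panel replacing the walls (plaster on masonry) adds (0.76 − 0.01) = 0.75 sabins.
Panel area = 57.280 / 0.75 = 76.4 m².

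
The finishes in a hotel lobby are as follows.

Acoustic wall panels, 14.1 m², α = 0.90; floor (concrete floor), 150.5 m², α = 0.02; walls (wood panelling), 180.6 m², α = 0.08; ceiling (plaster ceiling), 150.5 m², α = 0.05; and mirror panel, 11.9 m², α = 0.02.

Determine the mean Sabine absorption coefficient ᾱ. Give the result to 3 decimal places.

Total surface area S = 507.6 m².
A = 14.1·0.90 + 150.5·0.02 + 180.6·0.08 + 150.5·0.05 + 11.9·0.02 = 37.911 sabins.
ᾱ = A/S = 0.075.

0.075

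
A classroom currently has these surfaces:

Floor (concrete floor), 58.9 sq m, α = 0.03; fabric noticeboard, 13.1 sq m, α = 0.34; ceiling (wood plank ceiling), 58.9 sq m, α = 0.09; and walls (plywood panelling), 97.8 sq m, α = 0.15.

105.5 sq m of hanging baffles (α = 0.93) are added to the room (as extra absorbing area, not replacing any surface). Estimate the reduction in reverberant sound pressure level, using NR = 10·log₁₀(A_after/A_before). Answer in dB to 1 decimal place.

6.8 dB

Summing Sᵢαᵢ: 1.767 + 4.454 + 5.301 + 14.670 → A_before = 26.192 sabins.
Treatment contributes 105.5·0.93 = 98.115 sabins.
A_after = 26.192 + 98.115 = 124.307 sabins.
NR = 10·log₁₀(124.307/26.192) = 6.8 dB.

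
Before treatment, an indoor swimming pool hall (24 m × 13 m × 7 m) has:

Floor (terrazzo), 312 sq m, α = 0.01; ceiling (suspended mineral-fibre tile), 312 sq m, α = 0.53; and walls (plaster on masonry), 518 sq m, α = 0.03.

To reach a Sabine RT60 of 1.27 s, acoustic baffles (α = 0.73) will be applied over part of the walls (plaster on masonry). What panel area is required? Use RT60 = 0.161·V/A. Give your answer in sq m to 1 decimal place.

Equivalent absorption area: A₁ = 312·0.01 + 312·0.53 + 518·0.03 = 184.020 sq m.
V = 2184 m³. Target absorption A₂ = 0.161 × 2184 / 1.27 = 276.869 sabins.
ΔA needed = 276.869 − 184.020 = 92.849 sabins.
Each sq m of panel replacing the walls (plaster on masonry) adds (0.73 − 0.03) = 0.70 sabins.
Panel area = 92.849 / 0.70 = 132.6 sq m.

132.6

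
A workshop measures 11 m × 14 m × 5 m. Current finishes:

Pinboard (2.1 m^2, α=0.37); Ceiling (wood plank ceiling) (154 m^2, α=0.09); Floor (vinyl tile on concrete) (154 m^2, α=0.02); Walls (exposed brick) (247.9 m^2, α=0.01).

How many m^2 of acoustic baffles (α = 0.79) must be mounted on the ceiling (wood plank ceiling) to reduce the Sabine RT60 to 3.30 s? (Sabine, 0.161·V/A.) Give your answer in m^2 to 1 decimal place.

24.8

A₁ = Σ Sᵢαᵢ = 2.1*0.37 + 154*0.09 + 154*0.02 + 247.9*0.01 = 20.196 sabins.
Required A₂ = 0.161·770/3.30 = 37.567 sabins.
ΔA needed = 37.567 − 20.196 = 17.371 sabins.
Each m^2 of panel replacing the ceiling (wood plank ceiling) adds (0.79 − 0.09) = 0.70 sabins.
Panel area = 17.371 / 0.70 = 24.8 m^2.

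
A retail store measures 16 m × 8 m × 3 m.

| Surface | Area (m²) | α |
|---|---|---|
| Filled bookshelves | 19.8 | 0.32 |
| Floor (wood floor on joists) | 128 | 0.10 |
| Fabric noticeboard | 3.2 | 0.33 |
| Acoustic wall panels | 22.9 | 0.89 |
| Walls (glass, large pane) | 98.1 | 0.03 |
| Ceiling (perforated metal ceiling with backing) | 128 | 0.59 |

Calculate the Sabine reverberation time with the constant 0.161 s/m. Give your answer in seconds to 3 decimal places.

A = Σ Sᵢαᵢ = 19.8×0.32 + 128×0.10 + 3.2×0.33 + 22.9×0.89 + 98.1×0.03 + 128×0.59 = 119.036 sabins.
Volume V = 16 × 8 × 3 = 384 m³.
T = 0.161 V/A = 0.161·384/119.036 = 0.519 s.

0.519 sec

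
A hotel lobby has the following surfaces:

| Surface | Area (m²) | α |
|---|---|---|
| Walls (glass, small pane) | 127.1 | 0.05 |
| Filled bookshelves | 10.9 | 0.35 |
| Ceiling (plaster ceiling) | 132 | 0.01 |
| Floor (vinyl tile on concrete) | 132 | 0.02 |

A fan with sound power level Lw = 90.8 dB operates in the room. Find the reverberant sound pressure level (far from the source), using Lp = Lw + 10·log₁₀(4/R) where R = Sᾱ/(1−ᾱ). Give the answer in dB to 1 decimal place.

Σ(Sᵢαᵢ) = 127.1·0.05 + 10.9·0.35 + 132·0.01 + 132·0.02 = 14.130; total area S = 402.0 m².
ᾱ = 14.130/402.0 = 0.0351; R = Sᾱ/(1−ᾱ) = 14.130/(1−0.0351) = 14.644 m².
Lp = 90.8 + 10·log₁₀(4/14.644) = 90.8 + (-5.64) = 85.2 dB.

85.2 dB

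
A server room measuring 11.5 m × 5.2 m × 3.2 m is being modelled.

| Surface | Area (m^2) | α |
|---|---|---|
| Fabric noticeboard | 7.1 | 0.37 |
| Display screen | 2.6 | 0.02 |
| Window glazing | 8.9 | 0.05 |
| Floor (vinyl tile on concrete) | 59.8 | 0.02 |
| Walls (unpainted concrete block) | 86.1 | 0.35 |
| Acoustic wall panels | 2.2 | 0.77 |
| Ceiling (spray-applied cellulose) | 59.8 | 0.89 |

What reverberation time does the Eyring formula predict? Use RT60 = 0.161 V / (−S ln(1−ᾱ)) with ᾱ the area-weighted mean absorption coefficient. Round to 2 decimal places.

0.27 s

S = Σ Sᵢ = 226.5 m^2.
Absorption A = 7.1×0.37 + 2.6×0.02 + 8.9×0.05 + 59.8×0.02 + 86.1×0.35 + 2.2×0.77 + 59.8×0.89 = 89.371 sabins.
ᾱ = 89.371 / 226.5 = 0.3946.
−S·ln(1−ᾱ) = −226.5 × ln(1 − 0.3946) = 113.673.
V = 11.5 × 5.2 × 3.2 = 191.36 m³.
RT60 = 0.161 × 191.36 / 113.673 = 0.27 s.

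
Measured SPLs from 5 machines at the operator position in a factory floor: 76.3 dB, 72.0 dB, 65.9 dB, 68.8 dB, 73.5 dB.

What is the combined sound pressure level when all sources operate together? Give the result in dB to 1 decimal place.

Σ 10^(Lᵢ/10) = 9.237e+07.
Combined level = 10 log₁₀(9.237e+07) = 79.7 dB.

79.7 dB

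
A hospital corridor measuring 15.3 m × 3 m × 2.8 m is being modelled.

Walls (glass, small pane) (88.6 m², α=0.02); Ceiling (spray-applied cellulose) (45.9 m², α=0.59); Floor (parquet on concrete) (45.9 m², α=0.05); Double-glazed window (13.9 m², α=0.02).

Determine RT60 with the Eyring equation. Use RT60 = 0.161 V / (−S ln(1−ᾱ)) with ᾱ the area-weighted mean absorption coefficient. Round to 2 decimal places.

0.60 s

Total surface area S = 88.6 + 45.9 + 45.9 + 13.9 = 194.3 m².
Absorption A = 88.6·0.02 + 45.9·0.59 + 45.9·0.05 + 13.9·0.02 = 31.426 sabins.
ᾱ = 31.426 / 194.3 = 0.1617.
Eyring denominator: −S ln(1−ᾱ) = 34.270.
V = 15.3 × 3 × 2.8 = 128.52 m³.
T = 0.161·V/[−S·ln(1−ᾱ)] = 0.161·128.52/34.270 = 0.60 s.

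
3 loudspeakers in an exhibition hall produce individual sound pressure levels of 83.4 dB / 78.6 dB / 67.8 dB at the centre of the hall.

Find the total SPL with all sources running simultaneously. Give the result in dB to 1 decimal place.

Σ 10^(Lᵢ/10) = 2.972e+08.
Back to dB: 10·log₁₀ Σ = 84.7 dB.

84.7 dB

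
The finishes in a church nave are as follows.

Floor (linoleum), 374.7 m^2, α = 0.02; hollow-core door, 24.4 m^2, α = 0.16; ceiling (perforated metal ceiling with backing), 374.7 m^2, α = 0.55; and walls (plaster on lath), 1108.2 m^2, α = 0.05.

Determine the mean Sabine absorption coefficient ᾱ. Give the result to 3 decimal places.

0.145

S = Σ Sᵢ = 374.7 + 24.4 + 374.7 + 1108.2 = 1882.0 m^2.
Σ(Sᵢαᵢ) = 374.7×0.02 + 24.4×0.16 + 374.7×0.55 + 1108.2×0.05 = 272.893.
ᾱ = 272.893 / 1882.0 = 0.145.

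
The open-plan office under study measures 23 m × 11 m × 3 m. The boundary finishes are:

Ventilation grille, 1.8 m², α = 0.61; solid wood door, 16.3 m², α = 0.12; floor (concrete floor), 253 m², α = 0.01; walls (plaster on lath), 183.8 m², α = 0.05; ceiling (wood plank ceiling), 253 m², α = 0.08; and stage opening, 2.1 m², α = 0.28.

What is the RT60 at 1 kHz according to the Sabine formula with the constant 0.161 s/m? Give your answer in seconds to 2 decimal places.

3.43 sec

Summing Sᵢαᵢ: 1.098 + 1.956 + 2.530 + 9.190 + 20.240 + 0.588 → A = 35.602 sabins.
Volume V = 23 × 11 × 3 = 759 m³.
Sabine: RT60 = 0.161 × 759 / 35.602 = 3.43 s.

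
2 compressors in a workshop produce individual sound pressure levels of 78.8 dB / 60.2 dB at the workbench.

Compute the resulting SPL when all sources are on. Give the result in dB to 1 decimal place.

Sum in the linear (power) domain: Σ 10^(Lᵢ/10) = 10^(78.8/10) + 10^(60.2/10) = 7.69e+07.
L_total = 10·log₁₀(7.69e+07) = 78.9 dB.

78.9 dB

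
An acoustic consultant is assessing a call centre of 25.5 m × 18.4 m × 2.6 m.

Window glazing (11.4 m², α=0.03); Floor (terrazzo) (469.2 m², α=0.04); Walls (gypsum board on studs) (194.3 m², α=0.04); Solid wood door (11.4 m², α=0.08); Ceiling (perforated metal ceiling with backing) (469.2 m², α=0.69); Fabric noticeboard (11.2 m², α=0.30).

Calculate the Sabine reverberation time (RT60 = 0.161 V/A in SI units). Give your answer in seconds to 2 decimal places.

0.55 seconds

A = Σ Sᵢαᵢ = 11.4×0.03 + 469.2×0.04 + 194.3×0.04 + 11.4×0.08 + 469.2×0.69 + 11.2×0.30 = 354.902 sabins.
V = 25.5·18.4·2.6 = 1219.92 m³.
RT60 = 0.161 · V / A = 0.161 × 1219.92 / 354.902 = 0.55 s.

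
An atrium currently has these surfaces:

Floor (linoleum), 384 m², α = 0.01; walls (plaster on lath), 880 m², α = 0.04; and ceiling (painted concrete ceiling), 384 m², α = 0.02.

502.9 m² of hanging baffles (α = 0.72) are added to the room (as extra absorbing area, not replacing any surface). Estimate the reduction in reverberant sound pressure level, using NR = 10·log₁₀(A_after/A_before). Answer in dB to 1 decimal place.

Total absorption A_before = 384·0.01 + 880·0.04 + 384·0.02
  = 3.840 + 35.200 + 7.680 = 46.720 m² sabins.
Treatment contributes 502.9·0.72 = 362.088 sabins.
New total A_after = 408.808 sabins.
NR = 10·log₁₀(408.808/46.720) = 9.4 dB.

9.4 dB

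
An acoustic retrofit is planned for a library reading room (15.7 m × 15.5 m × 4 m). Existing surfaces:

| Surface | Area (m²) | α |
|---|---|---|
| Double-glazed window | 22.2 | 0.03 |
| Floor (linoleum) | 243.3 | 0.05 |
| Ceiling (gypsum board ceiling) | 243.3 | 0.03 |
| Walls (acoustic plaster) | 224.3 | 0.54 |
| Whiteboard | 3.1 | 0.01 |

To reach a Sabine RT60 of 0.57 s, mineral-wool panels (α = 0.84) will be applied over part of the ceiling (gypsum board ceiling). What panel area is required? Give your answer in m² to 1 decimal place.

Summing Sᵢαᵢ: 0.666 + 12.165 + 7.299 + 121.122 + 0.031 → A₁ = 141.283 sabins.
V = 973.4 m³. Target absorption A₂ = 0.161 × 973.4 / 0.57 = 274.943 sabins.
ΔA needed = 274.943 − 141.283 = 133.660 sabins.
Each m² of panel replacing the ceiling (gypsum board ceiling) adds (0.84 − 0.03) = 0.81 sabins.
Panel area = 133.660 / 0.81 = 165.0 m².

165.0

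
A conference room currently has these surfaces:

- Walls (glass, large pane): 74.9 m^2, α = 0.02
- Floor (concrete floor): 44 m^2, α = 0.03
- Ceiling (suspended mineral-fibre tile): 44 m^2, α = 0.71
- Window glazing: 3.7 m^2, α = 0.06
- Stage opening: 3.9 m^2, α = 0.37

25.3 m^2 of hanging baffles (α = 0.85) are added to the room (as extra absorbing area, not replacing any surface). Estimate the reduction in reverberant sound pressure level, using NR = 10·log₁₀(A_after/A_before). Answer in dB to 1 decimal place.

Total absorption A_before = 74.9×0.02 + 44×0.03 + 44×0.71 + 3.7×0.06 + 3.9×0.37
  = 1.498 + 1.320 + 31.240 + 0.222 + 1.443 = 35.723 m^2 sabins.
Added absorption = 25.3 × 0.85 = 21.505 sabins.
A_after = 35.723 + 21.505 = 57.228 sabins.
NR = 10·log₁₀(57.228/35.723) = 2.0 dB.

2.0 dB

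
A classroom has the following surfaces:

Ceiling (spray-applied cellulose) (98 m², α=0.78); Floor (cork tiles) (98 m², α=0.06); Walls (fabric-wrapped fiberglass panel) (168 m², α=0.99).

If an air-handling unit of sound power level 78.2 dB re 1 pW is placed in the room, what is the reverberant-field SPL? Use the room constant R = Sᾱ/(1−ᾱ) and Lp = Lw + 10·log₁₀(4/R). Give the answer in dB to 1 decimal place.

A = 248.640 sabins; S = 364.0 m².
ᾱ = 248.640/364.0 = 0.6831; R = Sᾱ/(1−ᾱ) = 248.640/(1−0.6831) = 784.601 m².
Lp = Lw + 10 log₁₀(4/R) = 78.2 -22.93 = 55.3 dB.

55.3 dB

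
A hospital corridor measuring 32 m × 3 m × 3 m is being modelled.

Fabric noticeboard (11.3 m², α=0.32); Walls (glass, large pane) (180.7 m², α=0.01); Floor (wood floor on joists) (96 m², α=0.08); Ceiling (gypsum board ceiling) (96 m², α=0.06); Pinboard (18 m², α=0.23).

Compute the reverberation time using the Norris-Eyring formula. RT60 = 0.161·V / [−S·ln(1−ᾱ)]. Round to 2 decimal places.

1.96 seconds

Total surface area S = 11.3 + 180.7 + 96 + 96 + 18 = 402.0 m².
Σ(Sᵢαᵢ) = 11.3×0.32 + 180.7×0.01 + 96×0.08 + 96×0.06 + 18×0.23 = 23.003.
ᾱ = 23.003 / 402.0 = 0.0572.
−S·ln(1−ᾱ) = −402.0 × ln(1 − 0.0572) = 23.678.
V = 32 × 3 × 3 = 288 m³.
RT60 = 0.161 × 288 / 23.678 = 1.96 s.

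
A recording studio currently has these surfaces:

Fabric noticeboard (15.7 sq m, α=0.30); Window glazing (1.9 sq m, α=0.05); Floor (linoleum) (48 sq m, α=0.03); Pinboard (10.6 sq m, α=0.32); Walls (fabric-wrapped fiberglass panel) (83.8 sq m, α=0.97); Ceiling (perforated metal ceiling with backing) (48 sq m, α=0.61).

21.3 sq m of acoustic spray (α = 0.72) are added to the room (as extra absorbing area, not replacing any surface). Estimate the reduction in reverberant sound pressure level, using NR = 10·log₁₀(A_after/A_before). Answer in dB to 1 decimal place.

0.5 dB

A_before = Σ Sᵢαᵢ = 15.7*0.30 + 1.9*0.05 + 48*0.03 + 10.6*0.32 + 83.8*0.97 + 48*0.61 = 120.203 sabins.
Treatment contributes 21.3·0.72 = 15.336 sabins.
A_after = 120.203 + 15.336 = 135.539 sabins.
NR = 10·log₁₀(135.539/120.203) = 0.5 dB.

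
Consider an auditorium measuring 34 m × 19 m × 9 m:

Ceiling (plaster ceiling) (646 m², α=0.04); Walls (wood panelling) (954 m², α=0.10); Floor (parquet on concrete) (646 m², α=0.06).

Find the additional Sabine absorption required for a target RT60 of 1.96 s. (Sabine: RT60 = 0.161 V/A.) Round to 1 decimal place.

317.6 sabins

Summing Sᵢαᵢ: 25.840 + 95.400 + 38.760 → A₁ = 160.000 sabins.
For T = 1.96 s, need A₂ = 0.161·V/T = 0.161·5814/1.96 = 477.579 sabins.
Additional absorption ΔA = 477.579 − 160.000 = 317.6 sabins.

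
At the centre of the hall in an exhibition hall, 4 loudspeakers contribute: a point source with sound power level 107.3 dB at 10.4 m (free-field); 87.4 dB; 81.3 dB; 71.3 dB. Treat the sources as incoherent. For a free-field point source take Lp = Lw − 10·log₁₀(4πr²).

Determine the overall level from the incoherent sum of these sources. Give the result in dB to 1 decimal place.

88.7 dB

Source at 10.4 m: Lp = 107.3 − 10·log₁₀(4π·10.4²) = 107.3 − 10·log₁₀(1359.179) = 76.0 dB.
Σ 10^(Lᵢ/10) = 7.377e+08.
Combined level = 10 log₁₀(7.377e+08) = 88.7 dB.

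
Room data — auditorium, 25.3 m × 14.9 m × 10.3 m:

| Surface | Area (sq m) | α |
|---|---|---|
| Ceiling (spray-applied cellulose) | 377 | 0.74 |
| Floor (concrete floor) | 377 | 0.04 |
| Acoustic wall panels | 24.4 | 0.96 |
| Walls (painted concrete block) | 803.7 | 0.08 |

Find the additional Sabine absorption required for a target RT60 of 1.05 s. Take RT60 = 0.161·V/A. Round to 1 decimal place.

Total absorption A₁ = 377*0.74 + 377*0.04 + 24.4*0.96 + 803.7*0.08
  = 278.980 + 15.080 + 23.424 + 64.296 = 381.780 sq m sabins.
V = 3882.791 m³. Required absorption A₂ = 0.161 × 3882.791 / 1.05 = 595.361 sabins.
Shortfall: 595.361 − 381.780 = 213.6 sabins.

213.6 sabins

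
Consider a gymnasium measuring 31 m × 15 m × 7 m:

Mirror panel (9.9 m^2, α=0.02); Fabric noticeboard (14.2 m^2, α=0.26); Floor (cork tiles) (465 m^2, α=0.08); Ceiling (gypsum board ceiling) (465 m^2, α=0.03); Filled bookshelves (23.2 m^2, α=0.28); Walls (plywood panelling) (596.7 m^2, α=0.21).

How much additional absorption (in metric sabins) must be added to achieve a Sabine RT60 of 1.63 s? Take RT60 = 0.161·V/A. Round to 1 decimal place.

134.7 sabins

Summing Sᵢαᵢ: 0.198 + 3.692 + 37.200 + 13.950 + 6.496 + 125.307 → A₁ = 186.843 sabins.
For T = 1.63 s, need A₂ = 0.161·V/T = 0.161·3255/1.63 = 321.506 sabins.
Additional absorption ΔA = 321.506 − 186.843 = 134.7 sabins.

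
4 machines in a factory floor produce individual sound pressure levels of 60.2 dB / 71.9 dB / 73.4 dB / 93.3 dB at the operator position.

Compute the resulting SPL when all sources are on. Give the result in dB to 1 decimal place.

Sum in the linear (power) domain: Σ 10^(Lᵢ/10) = 10^(60.2/10) + 10^(71.9/10) + 10^(73.4/10) + 10^(93.3/10) = 2.176e+09.
L_total = 10·log₁₀(2.176e+09) = 93.4 dB.

93.4 dB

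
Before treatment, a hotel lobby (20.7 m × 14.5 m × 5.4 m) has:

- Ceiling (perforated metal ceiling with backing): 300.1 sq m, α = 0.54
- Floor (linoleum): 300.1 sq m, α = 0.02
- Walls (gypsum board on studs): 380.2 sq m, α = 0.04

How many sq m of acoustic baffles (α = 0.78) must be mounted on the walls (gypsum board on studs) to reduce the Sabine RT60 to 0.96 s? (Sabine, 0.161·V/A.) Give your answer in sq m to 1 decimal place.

119.7

Total absorption A₁ = 300.1×0.54 + 300.1×0.02 + 380.2×0.04
  = 162.054 + 6.002 + 15.208 = 183.264 sq m sabins.
V = 1620.81 m³. Target absorption A₂ = 0.161 × 1620.81 / 0.96 = 271.823 sabins.
ΔA needed = 271.823 − 183.264 = 88.559 sabins.
Each sq m of panel replacing the walls (gypsum board on studs) adds (0.78 − 0.04) = 0.74 sabins.
Area = ΔA/Δα = 88.559/0.74 = 119.7 sq m.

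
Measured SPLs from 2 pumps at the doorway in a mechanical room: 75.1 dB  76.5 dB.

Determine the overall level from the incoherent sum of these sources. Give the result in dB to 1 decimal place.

Σ 10^(Lᵢ/10) = 7.703e+07.
Combined level = 10 log₁₀(7.703e+07) = 78.9 dB.

78.9 dB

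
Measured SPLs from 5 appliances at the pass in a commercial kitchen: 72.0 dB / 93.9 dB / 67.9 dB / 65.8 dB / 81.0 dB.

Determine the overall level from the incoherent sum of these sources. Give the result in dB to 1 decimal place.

Converting to relative power and adding: 10^(72.0/10) + 10^(93.9/10) + 10^(67.9/10) + 10^(65.8/10) + 10^(81.0/10) = 2.606e+09.
Back to dB: 10·log₁₀ Σ = 94.2 dB.

94.2 dB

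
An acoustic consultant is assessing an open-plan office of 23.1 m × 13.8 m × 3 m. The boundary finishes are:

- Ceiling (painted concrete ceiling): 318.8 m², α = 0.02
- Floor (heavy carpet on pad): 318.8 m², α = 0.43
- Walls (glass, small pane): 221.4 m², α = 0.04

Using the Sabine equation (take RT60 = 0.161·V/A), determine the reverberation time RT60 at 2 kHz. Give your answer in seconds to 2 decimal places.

Summing Sᵢαᵢ: 6.376 + 137.084 + 8.856 → A = 152.316 sabins.
Room volume: 956.34 m³.
RT60 = 0.161 · V / A = 0.161 × 956.34 / 152.316 = 1.01 s.

1.01 s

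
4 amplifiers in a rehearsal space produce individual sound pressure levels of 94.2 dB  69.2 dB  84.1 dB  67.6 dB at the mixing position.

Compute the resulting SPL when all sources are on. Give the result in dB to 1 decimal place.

Sum in the linear (power) domain: Σ 10^(Lᵢ/10) = 10^(94.2/10) + 10^(69.2/10) + 10^(84.1/10) + 10^(67.6/10) = 2.901e+09.
Combined level = 10 log₁₀(2.901e+09) = 94.6 dB.

94.6 dB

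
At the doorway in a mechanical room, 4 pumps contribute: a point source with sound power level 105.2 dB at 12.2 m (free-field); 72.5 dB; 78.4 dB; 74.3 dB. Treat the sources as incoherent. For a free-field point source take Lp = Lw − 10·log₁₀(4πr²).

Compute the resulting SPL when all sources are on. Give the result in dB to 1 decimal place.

81.2 dB

Source at 12.2 m: Lp = 105.2 − 10·log₁₀(4π·12.2²) = 105.2 − 10·log₁₀(1870.379) = 72.5 dB.
Σ 10^(Lᵢ/10) = 1.317e+08.
L_total = 10·log₁₀(1.317e+08) = 81.2 dB.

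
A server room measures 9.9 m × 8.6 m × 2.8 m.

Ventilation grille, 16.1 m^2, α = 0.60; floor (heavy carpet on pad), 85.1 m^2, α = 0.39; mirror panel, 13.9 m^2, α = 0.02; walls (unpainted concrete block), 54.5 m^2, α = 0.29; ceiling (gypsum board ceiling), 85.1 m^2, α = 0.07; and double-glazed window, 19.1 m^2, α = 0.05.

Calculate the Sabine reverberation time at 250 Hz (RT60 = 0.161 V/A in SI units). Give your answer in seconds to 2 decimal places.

Equivalent absorption area: A = 16.1·0.60 + 85.1·0.39 + 13.9·0.02 + 54.5·0.29 + 85.1·0.07 + 19.1·0.05 = 65.844 m^2.
V = 9.9·8.6·2.8 = 238.392 m³.
Sabine: RT60 = 0.161 × 238.392 / 65.844 = 0.58 s.

0.58 s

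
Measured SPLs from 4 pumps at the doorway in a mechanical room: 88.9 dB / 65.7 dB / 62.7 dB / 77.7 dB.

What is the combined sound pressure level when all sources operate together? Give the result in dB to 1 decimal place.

Converting to relative power and adding: 10^(88.9/10) + 10^(65.7/10) + 10^(62.7/10) + 10^(77.7/10) = 8.407e+08.
L_total = 10·log₁₀(8.407e+08) = 89.2 dB.

89.2 dB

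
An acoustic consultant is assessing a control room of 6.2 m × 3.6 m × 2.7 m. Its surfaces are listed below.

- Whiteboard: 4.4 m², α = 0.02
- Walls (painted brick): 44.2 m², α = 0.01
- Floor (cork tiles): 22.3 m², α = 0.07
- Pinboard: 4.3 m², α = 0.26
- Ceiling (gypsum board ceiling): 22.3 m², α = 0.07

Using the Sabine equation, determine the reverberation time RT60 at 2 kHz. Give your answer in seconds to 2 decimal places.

Total absorption A = 4.4*0.02 + 44.2*0.01 + 22.3*0.07 + 4.3*0.26 + 22.3*0.07
  = 0.088 + 0.442 + 1.561 + 1.118 + 1.561 = 4.770 m² sabins.
Volume V = 6.2 × 3.6 × 2.7 = 60.264 m³.
RT60 = 0.161 · V / A = 0.161 × 60.264 / 4.770 = 2.03 s.

2.03 sec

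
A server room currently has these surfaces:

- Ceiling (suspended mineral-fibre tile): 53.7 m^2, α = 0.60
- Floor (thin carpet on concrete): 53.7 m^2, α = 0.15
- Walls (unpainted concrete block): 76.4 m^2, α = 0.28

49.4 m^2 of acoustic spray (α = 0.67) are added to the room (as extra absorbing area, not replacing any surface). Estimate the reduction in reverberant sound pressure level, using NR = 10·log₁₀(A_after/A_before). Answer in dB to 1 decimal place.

Total absorption A_before = 53.7·0.60 + 53.7·0.15 + 76.4·0.28
  = 32.220 + 8.055 + 21.392 = 61.667 m^2 sabins.
Added absorption = 49.4 × 0.67 = 33.098 sabins.
A_after = 61.667 + 33.098 = 94.765 sabins.
Reduction = 10 log₁₀(A_after/A_before) = 10 log₁₀(1.5367) = 1.9 dB.

1.9 dB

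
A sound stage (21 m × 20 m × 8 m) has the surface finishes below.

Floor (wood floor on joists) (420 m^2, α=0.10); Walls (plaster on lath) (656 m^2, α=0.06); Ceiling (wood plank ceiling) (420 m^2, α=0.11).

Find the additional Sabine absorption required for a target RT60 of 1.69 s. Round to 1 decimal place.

Summing Sᵢαᵢ: 42.000 + 39.360 + 46.200 → A₁ = 127.560 sabins.
V = 3360 m³. Required absorption A₂ = 0.161 × 3360 / 1.69 = 320.095 sabins.
Additional absorption ΔA = 320.095 − 127.560 = 192.5 sabins.

192.5 sabins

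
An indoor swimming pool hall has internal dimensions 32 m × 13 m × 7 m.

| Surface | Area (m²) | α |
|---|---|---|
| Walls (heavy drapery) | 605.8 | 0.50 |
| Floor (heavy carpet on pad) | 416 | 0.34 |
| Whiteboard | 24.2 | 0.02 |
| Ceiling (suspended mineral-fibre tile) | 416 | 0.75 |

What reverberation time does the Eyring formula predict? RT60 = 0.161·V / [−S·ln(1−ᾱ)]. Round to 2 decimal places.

0.44 sec

Total surface area S = 605.8 + 416 + 24.2 + 416 = 1462.0 m².
Absorption A = 605.8×0.50 + 416×0.34 + 24.2×0.02 + 416×0.75 = 756.824 sabins.
ᾱ = 756.824 / 1462.0 = 0.5177.
−S·ln(1−ᾱ) = −1462.0 × ln(1 − 0.5177) = 1066.074.
V = 32 × 13 × 7 = 2912 m³.
RT60 = 0.161 × 2912 / 1066.074 = 0.44 s.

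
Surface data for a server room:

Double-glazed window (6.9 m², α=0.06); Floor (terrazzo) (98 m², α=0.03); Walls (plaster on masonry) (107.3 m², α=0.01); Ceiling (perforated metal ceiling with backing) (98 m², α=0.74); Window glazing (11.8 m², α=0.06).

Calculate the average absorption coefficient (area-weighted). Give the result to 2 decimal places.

S = Σ Sᵢ = 6.9 + 98 + 107.3 + 98 + 11.8 = 322.0 m².
Weighted sum Σ Sα = 77.655.
ᾱ = A/S = 0.24.

0.24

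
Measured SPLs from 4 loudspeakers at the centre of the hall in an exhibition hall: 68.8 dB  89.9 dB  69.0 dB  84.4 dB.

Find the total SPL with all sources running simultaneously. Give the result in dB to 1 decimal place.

Converting to relative power and adding: 10^(68.8/10) + 10^(89.9/10) + 10^(69.0/10) + 10^(84.4/10) = 1.268e+09.
L_total = 10·log₁₀(1.268e+09) = 91.0 dB.

91.0 dB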